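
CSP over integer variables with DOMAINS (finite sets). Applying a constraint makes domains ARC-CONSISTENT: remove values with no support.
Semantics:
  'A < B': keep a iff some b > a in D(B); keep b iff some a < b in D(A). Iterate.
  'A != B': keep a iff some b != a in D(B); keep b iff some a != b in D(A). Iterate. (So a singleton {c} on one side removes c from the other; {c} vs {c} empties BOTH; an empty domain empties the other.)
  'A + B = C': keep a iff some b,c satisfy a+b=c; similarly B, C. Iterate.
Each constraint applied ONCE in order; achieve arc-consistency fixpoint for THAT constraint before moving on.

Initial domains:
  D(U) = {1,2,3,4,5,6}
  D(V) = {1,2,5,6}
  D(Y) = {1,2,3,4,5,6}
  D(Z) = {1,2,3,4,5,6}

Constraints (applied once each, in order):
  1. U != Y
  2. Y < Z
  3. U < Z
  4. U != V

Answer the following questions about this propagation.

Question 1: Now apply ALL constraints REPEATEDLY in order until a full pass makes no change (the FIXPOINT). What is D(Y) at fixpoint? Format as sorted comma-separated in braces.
pass 0 (initial): D(Y)={1,2,3,4,5,6}
pass 1: U {1,2,3,4,5,6}->{1,2,3,4,5}; Y {1,2,3,4,5,6}->{1,2,3,4,5}; Z {1,2,3,4,5,6}->{2,3,4,5,6}
pass 2: no change
Fixpoint after 2 passes: D(Y) = {1,2,3,4,5}

Answer: {1,2,3,4,5}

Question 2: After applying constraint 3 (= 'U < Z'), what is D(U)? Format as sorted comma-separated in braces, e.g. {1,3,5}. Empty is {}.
Answer: {1,2,3,4,5}

Derivation:
Constraint 1 (U != Y) on D(U)={1,2,3,4,5,6} D(Y)={1,2,3,4,5,6}: no change
Constraint 2 (Y < Z) on D(Y)={1,2,3,4,5,6} D(Z)={1,2,3,4,5,6}: Y {1,2,3,4,5,6}->{1,2,3,4,5}; Z {1,2,3,4,5,6}->{2,3,4,5,6}
Constraint 3 (U < Z) on D(U)={1,2,3,4,5,6} D(Z)={2,3,4,5,6}: U {1,2,3,4,5,6}->{1,2,3,4,5}
So after constraint 3: D(U) = {1,2,3,4,5}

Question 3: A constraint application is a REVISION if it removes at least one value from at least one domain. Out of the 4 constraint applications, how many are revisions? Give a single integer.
Constraint 1 (U != Y) on D(U)={1,2,3,4,5,6} D(Y)={1,2,3,4,5,6}: no change => not a revision
Constraint 2 (Y < Z) on D(Y)={1,2,3,4,5,6} D(Z)={1,2,3,4,5,6}: Y {1,2,3,4,5,6}->{1,2,3,4,5}; Z {1,2,3,4,5,6}->{2,3,4,5,6} => REVISION
Constraint 3 (U < Z) on D(U)={1,2,3,4,5,6} D(Z)={2,3,4,5,6}: U {1,2,3,4,5,6}->{1,2,3,4,5} => REVISION
Constraint 4 (U != V) on D(U)={1,2,3,4,5} D(V)={1,2,5,6}: no change => not a revision
Total revisions = 2

Answer: 2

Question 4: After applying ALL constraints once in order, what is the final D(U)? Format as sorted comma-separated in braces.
Constraint 1 (U != Y) on D(U)={1,2,3,4,5,6} D(Y)={1,2,3,4,5,6}: no change
Constraint 2 (Y < Z) on D(Y)={1,2,3,4,5,6} D(Z)={1,2,3,4,5,6}: Y {1,2,3,4,5,6}->{1,2,3,4,5}; Z {1,2,3,4,5,6}->{2,3,4,5,6}
Constraint 3 (U < Z) on D(U)={1,2,3,4,5,6} D(Z)={2,3,4,5,6}: U {1,2,3,4,5,6}->{1,2,3,4,5}
Constraint 4 (U != V) on D(U)={1,2,3,4,5} D(V)={1,2,5,6}: no change
So after all 4 constraints: D(U) = {1,2,3,4,5}

Answer: {1,2,3,4,5}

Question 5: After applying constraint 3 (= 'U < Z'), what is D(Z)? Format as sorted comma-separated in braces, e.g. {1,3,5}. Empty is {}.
Constraint 1 (U != Y) on D(U)={1,2,3,4,5,6} D(Y)={1,2,3,4,5,6}: no change
Constraint 2 (Y < Z) on D(Y)={1,2,3,4,5,6} D(Z)={1,2,3,4,5,6}: Y {1,2,3,4,5,6}->{1,2,3,4,5}; Z {1,2,3,4,5,6}->{2,3,4,5,6}
Constraint 3 (U < Z) on D(U)={1,2,3,4,5,6} D(Z)={2,3,4,5,6}: U {1,2,3,4,5,6}->{1,2,3,4,5}
So after constraint 3: D(Z) = {2,3,4,5,6}

Answer: {2,3,4,5,6}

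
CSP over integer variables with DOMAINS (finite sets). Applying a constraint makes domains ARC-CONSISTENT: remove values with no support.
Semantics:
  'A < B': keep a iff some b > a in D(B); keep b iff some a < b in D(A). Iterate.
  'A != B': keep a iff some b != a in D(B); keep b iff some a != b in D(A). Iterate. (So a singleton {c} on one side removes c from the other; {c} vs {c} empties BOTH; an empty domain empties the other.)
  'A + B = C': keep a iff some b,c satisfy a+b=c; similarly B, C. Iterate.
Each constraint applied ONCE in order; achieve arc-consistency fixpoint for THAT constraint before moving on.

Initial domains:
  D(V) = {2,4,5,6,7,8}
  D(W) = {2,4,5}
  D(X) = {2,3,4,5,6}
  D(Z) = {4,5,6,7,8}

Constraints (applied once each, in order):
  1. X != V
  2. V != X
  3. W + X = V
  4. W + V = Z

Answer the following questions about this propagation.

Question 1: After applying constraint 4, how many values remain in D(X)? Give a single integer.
Constraint 1 (X != V) on D(X)={2,3,4,5,6} D(V)={2,4,5,6,7,8}: no change
Constraint 2 (V != X) on D(V)={2,4,5,6,7,8} D(X)={2,3,4,5,6}: no change
Constraint 3 (W + X = V) on D(W)={2,4,5} D(X)={2,3,4,5,6} D(V)={2,4,5,6,7,8}: V {2,4,5,6,7,8}->{4,5,6,7,8}
Constraint 4 (W + V = Z) on D(W)={2,4,5} D(V)={4,5,6,7,8} D(Z)={4,5,6,7,8}: W {2,4,5}->{2,4}; V {4,5,6,7,8}->{4,5,6}; Z {4,5,6,7,8}->{6,7,8}
So after constraint 4: D(X)={2,3,4,5,6}, size = 5

Answer: 5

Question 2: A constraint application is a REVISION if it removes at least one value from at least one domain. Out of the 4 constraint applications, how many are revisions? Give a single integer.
Answer: 2

Derivation:
Constraint 1 (X != V) on D(X)={2,3,4,5,6} D(V)={2,4,5,6,7,8}: no change => not a revision
Constraint 2 (V != X) on D(V)={2,4,5,6,7,8} D(X)={2,3,4,5,6}: no change => not a revision
Constraint 3 (W + X = V) on D(W)={2,4,5} D(X)={2,3,4,5,6} D(V)={2,4,5,6,7,8}: V {2,4,5,6,7,8}->{4,5,6,7,8} => REVISION
Constraint 4 (W + V = Z) on D(W)={2,4,5} D(V)={4,5,6,7,8} D(Z)={4,5,6,7,8}: W {2,4,5}->{2,4}; V {4,5,6,7,8}->{4,5,6}; Z {4,5,6,7,8}->{6,7,8} => REVISION
Total revisions = 2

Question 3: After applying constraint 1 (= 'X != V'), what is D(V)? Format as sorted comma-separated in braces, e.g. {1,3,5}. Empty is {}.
Constraint 1 (X != V) on D(X)={2,3,4,5,6} D(V)={2,4,5,6,7,8}: no change
So after constraint 1: D(V) = {2,4,5,6,7,8}

Answer: {2,4,5,6,7,8}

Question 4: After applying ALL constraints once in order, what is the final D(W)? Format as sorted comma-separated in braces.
Constraint 1 (X != V) on D(X)={2,3,4,5,6} D(V)={2,4,5,6,7,8}: no change
Constraint 2 (V != X) on D(V)={2,4,5,6,7,8} D(X)={2,3,4,5,6}: no change
Constraint 3 (W + X = V) on D(W)={2,4,5} D(X)={2,3,4,5,6} D(V)={2,4,5,6,7,8}: V {2,4,5,6,7,8}->{4,5,6,7,8}
Constraint 4 (W + V = Z) on D(W)={2,4,5} D(V)={4,5,6,7,8} D(Z)={4,5,6,7,8}: W {2,4,5}->{2,4}; V {4,5,6,7,8}->{4,5,6}; Z {4,5,6,7,8}->{6,7,8}
So after all 4 constraints: D(W) = {2,4}

Answer: {2,4}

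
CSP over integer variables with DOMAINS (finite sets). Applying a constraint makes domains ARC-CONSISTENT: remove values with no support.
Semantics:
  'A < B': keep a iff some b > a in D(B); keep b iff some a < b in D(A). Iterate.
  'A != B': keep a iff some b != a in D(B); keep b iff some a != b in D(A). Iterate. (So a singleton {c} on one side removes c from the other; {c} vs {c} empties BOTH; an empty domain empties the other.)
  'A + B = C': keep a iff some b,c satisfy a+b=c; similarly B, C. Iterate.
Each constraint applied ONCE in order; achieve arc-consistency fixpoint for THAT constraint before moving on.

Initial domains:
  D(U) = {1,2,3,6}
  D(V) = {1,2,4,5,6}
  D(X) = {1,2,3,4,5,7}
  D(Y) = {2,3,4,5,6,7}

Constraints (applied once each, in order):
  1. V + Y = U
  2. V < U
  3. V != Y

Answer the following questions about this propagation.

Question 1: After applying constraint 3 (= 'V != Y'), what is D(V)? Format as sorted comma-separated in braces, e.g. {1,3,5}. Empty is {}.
Constraint 1 (V + Y = U) on D(V)={1,2,4,5,6} D(Y)={2,3,4,5,6,7} D(U)={1,2,3,6}: V {1,2,4,5,6}->{1,2,4}; Y {2,3,4,5,6,7}->{2,4,5}; U {1,2,3,6}->{3,6}
Constraint 2 (V < U) on D(V)={1,2,4} D(U)={3,6}: no change
Constraint 3 (V != Y) on D(V)={1,2,4} D(Y)={2,4,5}: no change
So after constraint 3: D(V) = {1,2,4}

Answer: {1,2,4}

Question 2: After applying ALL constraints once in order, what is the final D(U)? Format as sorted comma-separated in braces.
Answer: {3,6}

Derivation:
Constraint 1 (V + Y = U) on D(V)={1,2,4,5,6} D(Y)={2,3,4,5,6,7} D(U)={1,2,3,6}: V {1,2,4,5,6}->{1,2,4}; Y {2,3,4,5,6,7}->{2,4,5}; U {1,2,3,6}->{3,6}
Constraint 2 (V < U) on D(V)={1,2,4} D(U)={3,6}: no change
Constraint 3 (V != Y) on D(V)={1,2,4} D(Y)={2,4,5}: no change
So after all 3 constraints: D(U) = {3,6}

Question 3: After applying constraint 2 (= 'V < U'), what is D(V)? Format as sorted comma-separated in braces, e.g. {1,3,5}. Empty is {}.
Constraint 1 (V + Y = U) on D(V)={1,2,4,5,6} D(Y)={2,3,4,5,6,7} D(U)={1,2,3,6}: V {1,2,4,5,6}->{1,2,4}; Y {2,3,4,5,6,7}->{2,4,5}; U {1,2,3,6}->{3,6}
Constraint 2 (V < U) on D(V)={1,2,4} D(U)={3,6}: no change
So after constraint 2: D(V) = {1,2,4}

Answer: {1,2,4}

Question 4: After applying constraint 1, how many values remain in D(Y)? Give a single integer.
Answer: 3

Derivation:
Constraint 1 (V + Y = U) on D(V)={1,2,4,5,6} D(Y)={2,3,4,5,6,7} D(U)={1,2,3,6}: V {1,2,4,5,6}->{1,2,4}; Y {2,3,4,5,6,7}->{2,4,5}; U {1,2,3,6}->{3,6}
So after constraint 1: D(Y)={2,4,5}, size = 3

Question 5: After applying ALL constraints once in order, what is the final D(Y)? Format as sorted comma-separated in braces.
Constraint 1 (V + Y = U) on D(V)={1,2,4,5,6} D(Y)={2,3,4,5,6,7} D(U)={1,2,3,6}: V {1,2,4,5,6}->{1,2,4}; Y {2,3,4,5,6,7}->{2,4,5}; U {1,2,3,6}->{3,6}
Constraint 2 (V < U) on D(V)={1,2,4} D(U)={3,6}: no change
Constraint 3 (V != Y) on D(V)={1,2,4} D(Y)={2,4,5}: no change
So after all 3 constraints: D(Y) = {2,4,5}

Answer: {2,4,5}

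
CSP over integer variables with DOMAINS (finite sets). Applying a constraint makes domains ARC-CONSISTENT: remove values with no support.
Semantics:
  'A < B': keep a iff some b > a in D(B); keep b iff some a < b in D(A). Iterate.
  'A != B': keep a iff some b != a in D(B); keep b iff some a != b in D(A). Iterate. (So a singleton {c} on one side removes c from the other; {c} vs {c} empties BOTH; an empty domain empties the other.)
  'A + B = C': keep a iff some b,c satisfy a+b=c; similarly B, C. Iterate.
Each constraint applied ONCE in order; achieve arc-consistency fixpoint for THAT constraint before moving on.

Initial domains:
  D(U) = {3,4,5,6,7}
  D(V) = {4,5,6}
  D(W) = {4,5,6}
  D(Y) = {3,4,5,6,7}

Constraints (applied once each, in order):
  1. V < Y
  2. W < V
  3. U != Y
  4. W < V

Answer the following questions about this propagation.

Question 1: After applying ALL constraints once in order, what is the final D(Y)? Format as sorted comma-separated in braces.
Answer: {5,6,7}

Derivation:
Constraint 1 (V < Y) on D(V)={4,5,6} D(Y)={3,4,5,6,7}: Y {3,4,5,6,7}->{5,6,7}
Constraint 2 (W < V) on D(W)={4,5,6} D(V)={4,5,6}: W {4,5,6}->{4,5}; V {4,5,6}->{5,6}
Constraint 3 (U != Y) on D(U)={3,4,5,6,7} D(Y)={5,6,7}: no change
Constraint 4 (W < V) on D(W)={4,5} D(V)={5,6}: no change
So after all 4 constraints: D(Y) = {5,6,7}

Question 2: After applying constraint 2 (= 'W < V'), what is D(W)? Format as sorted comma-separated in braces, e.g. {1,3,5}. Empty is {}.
Constraint 1 (V < Y) on D(V)={4,5,6} D(Y)={3,4,5,6,7}: Y {3,4,5,6,7}->{5,6,7}
Constraint 2 (W < V) on D(W)={4,5,6} D(V)={4,5,6}: W {4,5,6}->{4,5}; V {4,5,6}->{5,6}
So after constraint 2: D(W) = {4,5}

Answer: {4,5}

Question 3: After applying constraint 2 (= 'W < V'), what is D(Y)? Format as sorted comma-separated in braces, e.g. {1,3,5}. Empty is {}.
Answer: {5,6,7}

Derivation:
Constraint 1 (V < Y) on D(V)={4,5,6} D(Y)={3,4,5,6,7}: Y {3,4,5,6,7}->{5,6,7}
Constraint 2 (W < V) on D(W)={4,5,6} D(V)={4,5,6}: W {4,5,6}->{4,5}; V {4,5,6}->{5,6}
So after constraint 2: D(Y) = {5,6,7}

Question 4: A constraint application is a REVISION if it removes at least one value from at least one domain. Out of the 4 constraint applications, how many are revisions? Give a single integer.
Answer: 2

Derivation:
Constraint 1 (V < Y) on D(V)={4,5,6} D(Y)={3,4,5,6,7}: Y {3,4,5,6,7}->{5,6,7} => REVISION
Constraint 2 (W < V) on D(W)={4,5,6} D(V)={4,5,6}: W {4,5,6}->{4,5}; V {4,5,6}->{5,6} => REVISION
Constraint 3 (U != Y) on D(U)={3,4,5,6,7} D(Y)={5,6,7}: no change => not a revision
Constraint 4 (W < V) on D(W)={4,5} D(V)={5,6}: no change => not a revision
Total revisions = 2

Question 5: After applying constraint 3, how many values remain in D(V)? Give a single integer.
Constraint 1 (V < Y) on D(V)={4,5,6} D(Y)={3,4,5,6,7}: Y {3,4,5,6,7}->{5,6,7}
Constraint 2 (W < V) on D(W)={4,5,6} D(V)={4,5,6}: W {4,5,6}->{4,5}; V {4,5,6}->{5,6}
Constraint 3 (U != Y) on D(U)={3,4,5,6,7} D(Y)={5,6,7}: no change
So after constraint 3: D(V)={5,6}, size = 2

Answer: 2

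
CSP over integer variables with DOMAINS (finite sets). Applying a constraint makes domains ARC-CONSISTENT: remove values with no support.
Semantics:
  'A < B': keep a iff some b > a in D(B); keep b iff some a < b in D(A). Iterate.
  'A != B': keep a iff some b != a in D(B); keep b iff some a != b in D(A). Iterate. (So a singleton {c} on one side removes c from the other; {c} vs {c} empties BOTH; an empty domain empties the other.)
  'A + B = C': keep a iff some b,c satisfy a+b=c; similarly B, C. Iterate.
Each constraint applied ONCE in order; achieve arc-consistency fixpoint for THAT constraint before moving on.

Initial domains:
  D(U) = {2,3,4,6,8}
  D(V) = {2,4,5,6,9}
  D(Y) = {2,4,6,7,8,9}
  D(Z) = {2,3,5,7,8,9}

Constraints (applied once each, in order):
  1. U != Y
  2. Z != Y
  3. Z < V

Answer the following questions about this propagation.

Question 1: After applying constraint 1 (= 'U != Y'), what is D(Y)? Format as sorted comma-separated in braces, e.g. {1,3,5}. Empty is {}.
Constraint 1 (U != Y) on D(U)={2,3,4,6,8} D(Y)={2,4,6,7,8,9}: no change
So after constraint 1: D(Y) = {2,4,6,7,8,9}

Answer: {2,4,6,7,8,9}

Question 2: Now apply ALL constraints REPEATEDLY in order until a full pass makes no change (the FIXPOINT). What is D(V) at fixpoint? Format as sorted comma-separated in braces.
pass 0 (initial): D(V)={2,4,5,6,9}
pass 1: V {2,4,5,6,9}->{4,5,6,9}; Z {2,3,5,7,8,9}->{2,3,5,7,8}
pass 2: no change
Fixpoint after 2 passes: D(V) = {4,5,6,9}

Answer: {4,5,6,9}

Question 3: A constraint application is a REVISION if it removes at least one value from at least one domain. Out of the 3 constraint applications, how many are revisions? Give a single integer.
Answer: 1

Derivation:
Constraint 1 (U != Y) on D(U)={2,3,4,6,8} D(Y)={2,4,6,7,8,9}: no change => not a revision
Constraint 2 (Z != Y) on D(Z)={2,3,5,7,8,9} D(Y)={2,4,6,7,8,9}: no change => not a revision
Constraint 3 (Z < V) on D(Z)={2,3,5,7,8,9} D(V)={2,4,5,6,9}: Z {2,3,5,7,8,9}->{2,3,5,7,8}; V {2,4,5,6,9}->{4,5,6,9} => REVISION
Total revisions = 1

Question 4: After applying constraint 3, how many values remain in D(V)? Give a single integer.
Answer: 4

Derivation:
Constraint 1 (U != Y) on D(U)={2,3,4,6,8} D(Y)={2,4,6,7,8,9}: no change
Constraint 2 (Z != Y) on D(Z)={2,3,5,7,8,9} D(Y)={2,4,6,7,8,9}: no change
Constraint 3 (Z < V) on D(Z)={2,3,5,7,8,9} D(V)={2,4,5,6,9}: Z {2,3,5,7,8,9}->{2,3,5,7,8}; V {2,4,5,6,9}->{4,5,6,9}
So after constraint 3: D(V)={4,5,6,9}, size = 4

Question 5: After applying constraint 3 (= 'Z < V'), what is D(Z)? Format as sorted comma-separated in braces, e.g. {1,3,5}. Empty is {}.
Constraint 1 (U != Y) on D(U)={2,3,4,6,8} D(Y)={2,4,6,7,8,9}: no change
Constraint 2 (Z != Y) on D(Z)={2,3,5,7,8,9} D(Y)={2,4,6,7,8,9}: no change
Constraint 3 (Z < V) on D(Z)={2,3,5,7,8,9} D(V)={2,4,5,6,9}: Z {2,3,5,7,8,9}->{2,3,5,7,8}; V {2,4,5,6,9}->{4,5,6,9}
So after constraint 3: D(Z) = {2,3,5,7,8}

Answer: {2,3,5,7,8}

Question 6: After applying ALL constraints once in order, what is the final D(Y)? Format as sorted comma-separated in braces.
Answer: {2,4,6,7,8,9}

Derivation:
Constraint 1 (U != Y) on D(U)={2,3,4,6,8} D(Y)={2,4,6,7,8,9}: no change
Constraint 2 (Z != Y) on D(Z)={2,3,5,7,8,9} D(Y)={2,4,6,7,8,9}: no change
Constraint 3 (Z < V) on D(Z)={2,3,5,7,8,9} D(V)={2,4,5,6,9}: Z {2,3,5,7,8,9}->{2,3,5,7,8}; V {2,4,5,6,9}->{4,5,6,9}
So after all 3 constraints: D(Y) = {2,4,6,7,8,9}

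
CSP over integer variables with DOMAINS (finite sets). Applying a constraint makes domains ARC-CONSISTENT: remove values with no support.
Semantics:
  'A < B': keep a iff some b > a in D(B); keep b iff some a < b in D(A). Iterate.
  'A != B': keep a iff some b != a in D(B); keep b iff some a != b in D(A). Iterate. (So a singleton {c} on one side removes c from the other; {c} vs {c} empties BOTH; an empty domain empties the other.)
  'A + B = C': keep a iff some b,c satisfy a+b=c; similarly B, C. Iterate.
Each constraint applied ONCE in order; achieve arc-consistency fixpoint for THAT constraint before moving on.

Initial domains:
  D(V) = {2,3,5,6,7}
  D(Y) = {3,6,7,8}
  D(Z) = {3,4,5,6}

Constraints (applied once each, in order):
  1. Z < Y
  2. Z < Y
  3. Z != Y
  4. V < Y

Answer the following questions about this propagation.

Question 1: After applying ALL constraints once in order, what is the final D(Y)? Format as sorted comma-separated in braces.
Constraint 1 (Z < Y) on D(Z)={3,4,5,6} D(Y)={3,6,7,8}: Y {3,6,7,8}->{6,7,8}
Constraint 2 (Z < Y) on D(Z)={3,4,5,6} D(Y)={6,7,8}: no change
Constraint 3 (Z != Y) on D(Z)={3,4,5,6} D(Y)={6,7,8}: no change
Constraint 4 (V < Y) on D(V)={2,3,5,6,7} D(Y)={6,7,8}: no change
So after all 4 constraints: D(Y) = {6,7,8}

Answer: {6,7,8}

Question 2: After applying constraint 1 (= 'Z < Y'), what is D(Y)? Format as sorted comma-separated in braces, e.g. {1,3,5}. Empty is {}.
Answer: {6,7,8}

Derivation:
Constraint 1 (Z < Y) on D(Z)={3,4,5,6} D(Y)={3,6,7,8}: Y {3,6,7,8}->{6,7,8}
So after constraint 1: D(Y) = {6,7,8}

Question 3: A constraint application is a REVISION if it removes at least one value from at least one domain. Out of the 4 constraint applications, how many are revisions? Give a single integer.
Answer: 1

Derivation:
Constraint 1 (Z < Y) on D(Z)={3,4,5,6} D(Y)={3,6,7,8}: Y {3,6,7,8}->{6,7,8} => REVISION
Constraint 2 (Z < Y) on D(Z)={3,4,5,6} D(Y)={6,7,8}: no change => not a revision
Constraint 3 (Z != Y) on D(Z)={3,4,5,6} D(Y)={6,7,8}: no change => not a revision
Constraint 4 (V < Y) on D(V)={2,3,5,6,7} D(Y)={6,7,8}: no change => not a revision
Total revisions = 1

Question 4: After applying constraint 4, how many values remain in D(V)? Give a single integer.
Constraint 1 (Z < Y) on D(Z)={3,4,5,6} D(Y)={3,6,7,8}: Y {3,6,7,8}->{6,7,8}
Constraint 2 (Z < Y) on D(Z)={3,4,5,6} D(Y)={6,7,8}: no change
Constraint 3 (Z != Y) on D(Z)={3,4,5,6} D(Y)={6,7,8}: no change
Constraint 4 (V < Y) on D(V)={2,3,5,6,7} D(Y)={6,7,8}: no change
So after constraint 4: D(V)={2,3,5,6,7}, size = 5

Answer: 5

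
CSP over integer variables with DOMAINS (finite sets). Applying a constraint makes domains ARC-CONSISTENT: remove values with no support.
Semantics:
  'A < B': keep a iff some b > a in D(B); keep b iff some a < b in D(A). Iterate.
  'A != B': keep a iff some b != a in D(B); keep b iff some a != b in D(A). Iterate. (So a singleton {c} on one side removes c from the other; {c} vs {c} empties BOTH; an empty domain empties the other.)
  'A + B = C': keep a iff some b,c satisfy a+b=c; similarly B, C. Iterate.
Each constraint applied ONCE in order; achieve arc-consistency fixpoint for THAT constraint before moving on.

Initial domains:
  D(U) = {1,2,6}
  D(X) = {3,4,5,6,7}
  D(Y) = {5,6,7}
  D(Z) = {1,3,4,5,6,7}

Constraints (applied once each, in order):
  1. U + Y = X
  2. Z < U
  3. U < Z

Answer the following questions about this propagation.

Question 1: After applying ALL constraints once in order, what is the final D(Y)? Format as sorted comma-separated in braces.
Constraint 1 (U + Y = X) on D(U)={1,2,6} D(Y)={5,6,7} D(X)={3,4,5,6,7}: U {1,2,6}->{1,2}; Y {5,6,7}->{5,6}; X {3,4,5,6,7}->{6,7}
Constraint 2 (Z < U) on D(Z)={1,3,4,5,6,7} D(U)={1,2}: Z {1,3,4,5,6,7}->{1}; U {1,2}->{2}
Constraint 3 (U < Z) on D(U)={2} D(Z)={1}: U {2}->{}; Z {1}->{}
So after all 3 constraints: D(Y) = {5,6}

Answer: {5,6}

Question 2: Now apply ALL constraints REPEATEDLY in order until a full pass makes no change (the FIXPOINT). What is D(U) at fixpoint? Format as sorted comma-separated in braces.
Answer: {}

Derivation:
pass 0 (initial): D(U)={1,2,6}
pass 1: U {1,2,6}->{}; X {3,4,5,6,7}->{6,7}; Y {5,6,7}->{5,6}; Z {1,3,4,5,6,7}->{}
pass 2: X {6,7}->{}; Y {5,6}->{}
pass 3: no change
Fixpoint after 3 passes: D(U) = {}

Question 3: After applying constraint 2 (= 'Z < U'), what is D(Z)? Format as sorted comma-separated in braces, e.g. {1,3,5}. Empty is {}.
Constraint 1 (U + Y = X) on D(U)={1,2,6} D(Y)={5,6,7} D(X)={3,4,5,6,7}: U {1,2,6}->{1,2}; Y {5,6,7}->{5,6}; X {3,4,5,6,7}->{6,7}
Constraint 2 (Z < U) on D(Z)={1,3,4,5,6,7} D(U)={1,2}: Z {1,3,4,5,6,7}->{1}; U {1,2}->{2}
So after constraint 2: D(Z) = {1}

Answer: {1}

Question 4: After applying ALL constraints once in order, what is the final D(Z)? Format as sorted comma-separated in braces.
Answer: {}

Derivation:
Constraint 1 (U + Y = X) on D(U)={1,2,6} D(Y)={5,6,7} D(X)={3,4,5,6,7}: U {1,2,6}->{1,2}; Y {5,6,7}->{5,6}; X {3,4,5,6,7}->{6,7}
Constraint 2 (Z < U) on D(Z)={1,3,4,5,6,7} D(U)={1,2}: Z {1,3,4,5,6,7}->{1}; U {1,2}->{2}
Constraint 3 (U < Z) on D(U)={2} D(Z)={1}: U {2}->{}; Z {1}->{}
So after all 3 constraints: D(Z) = {}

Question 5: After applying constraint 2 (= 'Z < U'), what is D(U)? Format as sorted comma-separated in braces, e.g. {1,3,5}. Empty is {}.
Constraint 1 (U + Y = X) on D(U)={1,2,6} D(Y)={5,6,7} D(X)={3,4,5,6,7}: U {1,2,6}->{1,2}; Y {5,6,7}->{5,6}; X {3,4,5,6,7}->{6,7}
Constraint 2 (Z < U) on D(Z)={1,3,4,5,6,7} D(U)={1,2}: Z {1,3,4,5,6,7}->{1}; U {1,2}->{2}
So after constraint 2: D(U) = {2}

Answer: {2}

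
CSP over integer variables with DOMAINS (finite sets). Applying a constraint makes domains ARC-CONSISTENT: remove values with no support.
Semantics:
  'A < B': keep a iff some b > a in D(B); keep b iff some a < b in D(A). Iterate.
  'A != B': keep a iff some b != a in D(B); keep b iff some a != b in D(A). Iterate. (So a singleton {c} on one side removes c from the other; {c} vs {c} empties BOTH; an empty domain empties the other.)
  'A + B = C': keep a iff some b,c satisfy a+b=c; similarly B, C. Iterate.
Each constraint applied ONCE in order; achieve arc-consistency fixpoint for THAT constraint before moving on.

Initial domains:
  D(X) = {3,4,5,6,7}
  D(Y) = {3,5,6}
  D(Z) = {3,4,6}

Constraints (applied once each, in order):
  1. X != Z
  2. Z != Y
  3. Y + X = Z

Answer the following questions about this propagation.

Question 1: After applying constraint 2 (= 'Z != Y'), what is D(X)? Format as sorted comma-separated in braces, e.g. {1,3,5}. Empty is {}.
Answer: {3,4,5,6,7}

Derivation:
Constraint 1 (X != Z) on D(X)={3,4,5,6,7} D(Z)={3,4,6}: no change
Constraint 2 (Z != Y) on D(Z)={3,4,6} D(Y)={3,5,6}: no change
So after constraint 2: D(X) = {3,4,5,6,7}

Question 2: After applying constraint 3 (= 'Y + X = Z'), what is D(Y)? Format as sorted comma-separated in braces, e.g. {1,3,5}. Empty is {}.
Constraint 1 (X != Z) on D(X)={3,4,5,6,7} D(Z)={3,4,6}: no change
Constraint 2 (Z != Y) on D(Z)={3,4,6} D(Y)={3,5,6}: no change
Constraint 3 (Y + X = Z) on D(Y)={3,5,6} D(X)={3,4,5,6,7} D(Z)={3,4,6}: Y {3,5,6}->{3}; X {3,4,5,6,7}->{3}; Z {3,4,6}->{6}
So after constraint 3: D(Y) = {3}

Answer: {3}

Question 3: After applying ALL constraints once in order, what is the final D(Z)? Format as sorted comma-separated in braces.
Answer: {6}

Derivation:
Constraint 1 (X != Z) on D(X)={3,4,5,6,7} D(Z)={3,4,6}: no change
Constraint 2 (Z != Y) on D(Z)={3,4,6} D(Y)={3,5,6}: no change
Constraint 3 (Y + X = Z) on D(Y)={3,5,6} D(X)={3,4,5,6,7} D(Z)={3,4,6}: Y {3,5,6}->{3}; X {3,4,5,6,7}->{3}; Z {3,4,6}->{6}
So after all 3 constraints: D(Z) = {6}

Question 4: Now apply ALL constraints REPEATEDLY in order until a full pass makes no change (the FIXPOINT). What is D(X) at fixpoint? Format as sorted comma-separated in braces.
Answer: {3}

Derivation:
pass 0 (initial): D(X)={3,4,5,6,7}
pass 1: X {3,4,5,6,7}->{3}; Y {3,5,6}->{3}; Z {3,4,6}->{6}
pass 2: no change
Fixpoint after 2 passes: D(X) = {3}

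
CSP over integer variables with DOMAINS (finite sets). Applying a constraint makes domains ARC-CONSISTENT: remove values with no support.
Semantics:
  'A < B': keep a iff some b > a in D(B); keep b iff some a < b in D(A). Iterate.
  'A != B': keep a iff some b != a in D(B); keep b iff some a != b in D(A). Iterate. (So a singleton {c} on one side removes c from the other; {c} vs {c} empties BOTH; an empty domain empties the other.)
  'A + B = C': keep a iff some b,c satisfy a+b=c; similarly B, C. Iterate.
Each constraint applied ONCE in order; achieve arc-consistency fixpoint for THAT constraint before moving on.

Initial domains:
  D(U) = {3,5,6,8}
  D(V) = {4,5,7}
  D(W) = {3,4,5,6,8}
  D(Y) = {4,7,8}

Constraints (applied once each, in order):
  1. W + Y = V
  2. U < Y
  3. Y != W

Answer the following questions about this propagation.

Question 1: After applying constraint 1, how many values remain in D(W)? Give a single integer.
Constraint 1 (W + Y = V) on D(W)={3,4,5,6,8} D(Y)={4,7,8} D(V)={4,5,7}: W {3,4,5,6,8}->{3}; Y {4,7,8}->{4}; V {4,5,7}->{7}
So after constraint 1: D(W)={3}, size = 1

Answer: 1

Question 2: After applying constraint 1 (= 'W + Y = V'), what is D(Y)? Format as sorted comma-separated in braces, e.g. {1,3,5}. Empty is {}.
Constraint 1 (W + Y = V) on D(W)={3,4,5,6,8} D(Y)={4,7,8} D(V)={4,5,7}: W {3,4,5,6,8}->{3}; Y {4,7,8}->{4}; V {4,5,7}->{7}
So after constraint 1: D(Y) = {4}

Answer: {4}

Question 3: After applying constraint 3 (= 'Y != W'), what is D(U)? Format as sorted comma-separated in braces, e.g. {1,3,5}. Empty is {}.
Constraint 1 (W + Y = V) on D(W)={3,4,5,6,8} D(Y)={4,7,8} D(V)={4,5,7}: W {3,4,5,6,8}->{3}; Y {4,7,8}->{4}; V {4,5,7}->{7}
Constraint 2 (U < Y) on D(U)={3,5,6,8} D(Y)={4}: U {3,5,6,8}->{3}
Constraint 3 (Y != W) on D(Y)={4} D(W)={3}: no change
So after constraint 3: D(U) = {3}

Answer: {3}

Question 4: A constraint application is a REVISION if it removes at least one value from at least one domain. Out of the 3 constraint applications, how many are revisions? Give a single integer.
Constraint 1 (W + Y = V) on D(W)={3,4,5,6,8} D(Y)={4,7,8} D(V)={4,5,7}: W {3,4,5,6,8}->{3}; Y {4,7,8}->{4}; V {4,5,7}->{7} => REVISION
Constraint 2 (U < Y) on D(U)={3,5,6,8} D(Y)={4}: U {3,5,6,8}->{3} => REVISION
Constraint 3 (Y != W) on D(Y)={4} D(W)={3}: no change => not a revision
Total revisions = 2

Answer: 2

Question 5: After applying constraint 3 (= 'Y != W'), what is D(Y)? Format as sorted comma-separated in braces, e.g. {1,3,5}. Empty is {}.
Answer: {4}

Derivation:
Constraint 1 (W + Y = V) on D(W)={3,4,5,6,8} D(Y)={4,7,8} D(V)={4,5,7}: W {3,4,5,6,8}->{3}; Y {4,7,8}->{4}; V {4,5,7}->{7}
Constraint 2 (U < Y) on D(U)={3,5,6,8} D(Y)={4}: U {3,5,6,8}->{3}
Constraint 3 (Y != W) on D(Y)={4} D(W)={3}: no change
So after constraint 3: D(Y) = {4}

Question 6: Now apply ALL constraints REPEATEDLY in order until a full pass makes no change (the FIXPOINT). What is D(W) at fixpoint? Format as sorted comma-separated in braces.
pass 0 (initial): D(W)={3,4,5,6,8}
pass 1: U {3,5,6,8}->{3}; V {4,5,7}->{7}; W {3,4,5,6,8}->{3}; Y {4,7,8}->{4}
pass 2: no change
Fixpoint after 2 passes: D(W) = {3}

Answer: {3}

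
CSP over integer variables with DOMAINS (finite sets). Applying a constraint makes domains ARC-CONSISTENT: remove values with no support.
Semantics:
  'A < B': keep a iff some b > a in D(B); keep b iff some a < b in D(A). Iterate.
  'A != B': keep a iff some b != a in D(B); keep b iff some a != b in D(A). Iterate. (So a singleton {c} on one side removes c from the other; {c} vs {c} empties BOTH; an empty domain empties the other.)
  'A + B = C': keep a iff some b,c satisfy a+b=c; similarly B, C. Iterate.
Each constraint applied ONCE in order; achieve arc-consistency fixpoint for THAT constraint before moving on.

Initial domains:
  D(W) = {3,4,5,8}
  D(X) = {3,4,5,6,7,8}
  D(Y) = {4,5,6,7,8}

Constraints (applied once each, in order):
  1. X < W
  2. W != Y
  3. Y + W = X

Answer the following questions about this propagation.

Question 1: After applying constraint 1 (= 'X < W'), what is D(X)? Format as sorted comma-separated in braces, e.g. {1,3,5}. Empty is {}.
Constraint 1 (X < W) on D(X)={3,4,5,6,7,8} D(W)={3,4,5,8}: X {3,4,5,6,7,8}->{3,4,5,6,7}; W {3,4,5,8}->{4,5,8}
So after constraint 1: D(X) = {3,4,5,6,7}

Answer: {3,4,5,6,7}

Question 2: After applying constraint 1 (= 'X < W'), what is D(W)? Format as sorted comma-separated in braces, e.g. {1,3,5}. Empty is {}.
Constraint 1 (X < W) on D(X)={3,4,5,6,7,8} D(W)={3,4,5,8}: X {3,4,5,6,7,8}->{3,4,5,6,7}; W {3,4,5,8}->{4,5,8}
So after constraint 1: D(W) = {4,5,8}

Answer: {4,5,8}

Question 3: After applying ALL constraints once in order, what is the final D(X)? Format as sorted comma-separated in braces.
Constraint 1 (X < W) on D(X)={3,4,5,6,7,8} D(W)={3,4,5,8}: X {3,4,5,6,7,8}->{3,4,5,6,7}; W {3,4,5,8}->{4,5,8}
Constraint 2 (W != Y) on D(W)={4,5,8} D(Y)={4,5,6,7,8}: no change
Constraint 3 (Y + W = X) on D(Y)={4,5,6,7,8} D(W)={4,5,8} D(X)={3,4,5,6,7}: Y {4,5,6,7,8}->{}; W {4,5,8}->{}; X {3,4,5,6,7}->{}
So after all 3 constraints: D(X) = {}

Answer: {}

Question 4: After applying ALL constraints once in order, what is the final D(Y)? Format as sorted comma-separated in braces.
Answer: {}

Derivation:
Constraint 1 (X < W) on D(X)={3,4,5,6,7,8} D(W)={3,4,5,8}: X {3,4,5,6,7,8}->{3,4,5,6,7}; W {3,4,5,8}->{4,5,8}
Constraint 2 (W != Y) on D(W)={4,5,8} D(Y)={4,5,6,7,8}: no change
Constraint 3 (Y + W = X) on D(Y)={4,5,6,7,8} D(W)={4,5,8} D(X)={3,4,5,6,7}: Y {4,5,6,7,8}->{}; W {4,5,8}->{}; X {3,4,5,6,7}->{}
So after all 3 constraints: D(Y) = {}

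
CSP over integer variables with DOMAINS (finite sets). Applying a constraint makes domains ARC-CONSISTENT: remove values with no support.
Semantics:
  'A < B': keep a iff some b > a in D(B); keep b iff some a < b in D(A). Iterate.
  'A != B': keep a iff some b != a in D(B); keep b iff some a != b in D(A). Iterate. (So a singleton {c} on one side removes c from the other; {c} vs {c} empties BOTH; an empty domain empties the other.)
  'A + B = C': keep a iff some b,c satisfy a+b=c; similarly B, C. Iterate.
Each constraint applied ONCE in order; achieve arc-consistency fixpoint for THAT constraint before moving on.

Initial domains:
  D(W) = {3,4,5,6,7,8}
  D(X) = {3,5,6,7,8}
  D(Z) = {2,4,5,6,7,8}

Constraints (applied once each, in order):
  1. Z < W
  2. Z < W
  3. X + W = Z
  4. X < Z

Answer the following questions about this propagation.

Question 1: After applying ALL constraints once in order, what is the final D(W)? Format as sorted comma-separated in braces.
Constraint 1 (Z < W) on D(Z)={2,4,5,6,7,8} D(W)={3,4,5,6,7,8}: Z {2,4,5,6,7,8}->{2,4,5,6,7}
Constraint 2 (Z < W) on D(Z)={2,4,5,6,7} D(W)={3,4,5,6,7,8}: no change
Constraint 3 (X + W = Z) on D(X)={3,5,6,7,8} D(W)={3,4,5,6,7,8} D(Z)={2,4,5,6,7}: X {3,5,6,7,8}->{3}; W {3,4,5,6,7,8}->{3,4}; Z {2,4,5,6,7}->{6,7}
Constraint 4 (X < Z) on D(X)={3} D(Z)={6,7}: no change
So after all 4 constraints: D(W) = {3,4}

Answer: {3,4}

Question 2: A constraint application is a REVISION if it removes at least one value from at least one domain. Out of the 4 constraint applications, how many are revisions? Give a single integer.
Constraint 1 (Z < W) on D(Z)={2,4,5,6,7,8} D(W)={3,4,5,6,7,8}: Z {2,4,5,6,7,8}->{2,4,5,6,7} => REVISION
Constraint 2 (Z < W) on D(Z)={2,4,5,6,7} D(W)={3,4,5,6,7,8}: no change => not a revision
Constraint 3 (X + W = Z) on D(X)={3,5,6,7,8} D(W)={3,4,5,6,7,8} D(Z)={2,4,5,6,7}: X {3,5,6,7,8}->{3}; W {3,4,5,6,7,8}->{3,4}; Z {2,4,5,6,7}->{6,7} => REVISION
Constraint 4 (X < Z) on D(X)={3} D(Z)={6,7}: no change => not a revision
Total revisions = 2

Answer: 2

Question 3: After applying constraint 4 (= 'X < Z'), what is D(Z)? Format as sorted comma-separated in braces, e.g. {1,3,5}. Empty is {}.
Answer: {6,7}

Derivation:
Constraint 1 (Z < W) on D(Z)={2,4,5,6,7,8} D(W)={3,4,5,6,7,8}: Z {2,4,5,6,7,8}->{2,4,5,6,7}
Constraint 2 (Z < W) on D(Z)={2,4,5,6,7} D(W)={3,4,5,6,7,8}: no change
Constraint 3 (X + W = Z) on D(X)={3,5,6,7,8} D(W)={3,4,5,6,7,8} D(Z)={2,4,5,6,7}: X {3,5,6,7,8}->{3}; W {3,4,5,6,7,8}->{3,4}; Z {2,4,5,6,7}->{6,7}
Constraint 4 (X < Z) on D(X)={3} D(Z)={6,7}: no change
So after constraint 4: D(Z) = {6,7}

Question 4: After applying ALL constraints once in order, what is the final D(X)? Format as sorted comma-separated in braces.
Answer: {3}

Derivation:
Constraint 1 (Z < W) on D(Z)={2,4,5,6,7,8} D(W)={3,4,5,6,7,8}: Z {2,4,5,6,7,8}->{2,4,5,6,7}
Constraint 2 (Z < W) on D(Z)={2,4,5,6,7} D(W)={3,4,5,6,7,8}: no change
Constraint 3 (X + W = Z) on D(X)={3,5,6,7,8} D(W)={3,4,5,6,7,8} D(Z)={2,4,5,6,7}: X {3,5,6,7,8}->{3}; W {3,4,5,6,7,8}->{3,4}; Z {2,4,5,6,7}->{6,7}
Constraint 4 (X < Z) on D(X)={3} D(Z)={6,7}: no change
So after all 4 constraints: D(X) = {3}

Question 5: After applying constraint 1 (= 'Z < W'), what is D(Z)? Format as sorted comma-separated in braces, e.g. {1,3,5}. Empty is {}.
Answer: {2,4,5,6,7}

Derivation:
Constraint 1 (Z < W) on D(Z)={2,4,5,6,7,8} D(W)={3,4,5,6,7,8}: Z {2,4,5,6,7,8}->{2,4,5,6,7}
So after constraint 1: D(Z) = {2,4,5,6,7}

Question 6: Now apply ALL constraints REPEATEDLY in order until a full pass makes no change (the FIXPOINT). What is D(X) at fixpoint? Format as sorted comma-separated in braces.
pass 0 (initial): D(X)={3,5,6,7,8}
pass 1: W {3,4,5,6,7,8}->{3,4}; X {3,5,6,7,8}->{3}; Z {2,4,5,6,7,8}->{6,7}
pass 2: W {3,4}->{}; X {3}->{}; Z {6,7}->{}
pass 3: no change
Fixpoint after 3 passes: D(X) = {}

Answer: {}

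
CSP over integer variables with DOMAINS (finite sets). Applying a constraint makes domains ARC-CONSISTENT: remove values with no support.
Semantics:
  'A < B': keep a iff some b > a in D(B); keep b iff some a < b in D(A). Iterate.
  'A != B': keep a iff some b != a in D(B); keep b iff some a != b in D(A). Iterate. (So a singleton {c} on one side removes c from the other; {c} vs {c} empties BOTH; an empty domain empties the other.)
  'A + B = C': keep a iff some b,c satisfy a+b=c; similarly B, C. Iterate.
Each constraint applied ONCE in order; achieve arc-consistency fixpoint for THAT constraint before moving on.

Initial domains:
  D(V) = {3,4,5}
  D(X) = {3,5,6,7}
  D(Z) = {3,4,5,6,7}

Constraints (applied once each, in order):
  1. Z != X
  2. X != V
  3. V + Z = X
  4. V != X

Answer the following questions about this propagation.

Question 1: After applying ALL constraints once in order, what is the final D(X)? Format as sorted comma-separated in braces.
Answer: {6,7}

Derivation:
Constraint 1 (Z != X) on D(Z)={3,4,5,6,7} D(X)={3,5,6,7}: no change
Constraint 2 (X != V) on D(X)={3,5,6,7} D(V)={3,4,5}: no change
Constraint 3 (V + Z = X) on D(V)={3,4,5} D(Z)={3,4,5,6,7} D(X)={3,5,6,7}: V {3,4,5}->{3,4}; Z {3,4,5,6,7}->{3,4}; X {3,5,6,7}->{6,7}
Constraint 4 (V != X) on D(V)={3,4} D(X)={6,7}: no change
So after all 4 constraints: D(X) = {6,7}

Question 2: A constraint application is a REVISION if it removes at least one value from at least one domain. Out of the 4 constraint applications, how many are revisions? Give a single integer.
Answer: 1

Derivation:
Constraint 1 (Z != X) on D(Z)={3,4,5,6,7} D(X)={3,5,6,7}: no change => not a revision
Constraint 2 (X != V) on D(X)={3,5,6,7} D(V)={3,4,5}: no change => not a revision
Constraint 3 (V + Z = X) on D(V)={3,4,5} D(Z)={3,4,5,6,7} D(X)={3,5,6,7}: V {3,4,5}->{3,4}; Z {3,4,5,6,7}->{3,4}; X {3,5,6,7}->{6,7} => REVISION
Constraint 4 (V != X) on D(V)={3,4} D(X)={6,7}: no change => not a revision
Total revisions = 1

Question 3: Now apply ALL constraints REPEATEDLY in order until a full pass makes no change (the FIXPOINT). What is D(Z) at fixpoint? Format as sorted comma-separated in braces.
pass 0 (initial): D(Z)={3,4,5,6,7}
pass 1: V {3,4,5}->{3,4}; X {3,5,6,7}->{6,7}; Z {3,4,5,6,7}->{3,4}
pass 2: no change
Fixpoint after 2 passes: D(Z) = {3,4}

Answer: {3,4}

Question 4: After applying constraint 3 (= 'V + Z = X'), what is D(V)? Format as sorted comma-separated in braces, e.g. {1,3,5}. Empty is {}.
Constraint 1 (Z != X) on D(Z)={3,4,5,6,7} D(X)={3,5,6,7}: no change
Constraint 2 (X != V) on D(X)={3,5,6,7} D(V)={3,4,5}: no change
Constraint 3 (V + Z = X) on D(V)={3,4,5} D(Z)={3,4,5,6,7} D(X)={3,5,6,7}: V {3,4,5}->{3,4}; Z {3,4,5,6,7}->{3,4}; X {3,5,6,7}->{6,7}
So after constraint 3: D(V) = {3,4}

Answer: {3,4}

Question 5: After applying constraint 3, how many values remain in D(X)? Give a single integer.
Constraint 1 (Z != X) on D(Z)={3,4,5,6,7} D(X)={3,5,6,7}: no change
Constraint 2 (X != V) on D(X)={3,5,6,7} D(V)={3,4,5}: no change
Constraint 3 (V + Z = X) on D(V)={3,4,5} D(Z)={3,4,5,6,7} D(X)={3,5,6,7}: V {3,4,5}->{3,4}; Z {3,4,5,6,7}->{3,4}; X {3,5,6,7}->{6,7}
So after constraint 3: D(X)={6,7}, size = 2

Answer: 2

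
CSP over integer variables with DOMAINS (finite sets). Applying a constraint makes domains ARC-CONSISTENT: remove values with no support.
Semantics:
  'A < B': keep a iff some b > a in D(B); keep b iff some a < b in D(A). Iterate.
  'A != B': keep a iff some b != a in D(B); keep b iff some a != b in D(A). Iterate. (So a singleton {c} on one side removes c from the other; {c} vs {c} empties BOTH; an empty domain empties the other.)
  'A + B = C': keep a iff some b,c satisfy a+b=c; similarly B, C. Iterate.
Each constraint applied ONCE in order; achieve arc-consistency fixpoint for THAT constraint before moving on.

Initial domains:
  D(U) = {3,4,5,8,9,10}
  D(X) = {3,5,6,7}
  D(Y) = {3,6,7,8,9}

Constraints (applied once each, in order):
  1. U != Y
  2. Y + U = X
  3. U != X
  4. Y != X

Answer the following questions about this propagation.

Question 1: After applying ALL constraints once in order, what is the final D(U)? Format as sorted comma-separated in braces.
Answer: {3,4}

Derivation:
Constraint 1 (U != Y) on D(U)={3,4,5,8,9,10} D(Y)={3,6,7,8,9}: no change
Constraint 2 (Y + U = X) on D(Y)={3,6,7,8,9} D(U)={3,4,5,8,9,10} D(X)={3,5,6,7}: Y {3,6,7,8,9}->{3}; U {3,4,5,8,9,10}->{3,4}; X {3,5,6,7}->{6,7}
Constraint 3 (U != X) on D(U)={3,4} D(X)={6,7}: no change
Constraint 4 (Y != X) on D(Y)={3} D(X)={6,7}: no change
So after all 4 constraints: D(U) = {3,4}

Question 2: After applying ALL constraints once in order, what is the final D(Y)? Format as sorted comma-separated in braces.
Answer: {3}

Derivation:
Constraint 1 (U != Y) on D(U)={3,4,5,8,9,10} D(Y)={3,6,7,8,9}: no change
Constraint 2 (Y + U = X) on D(Y)={3,6,7,8,9} D(U)={3,4,5,8,9,10} D(X)={3,5,6,7}: Y {3,6,7,8,9}->{3}; U {3,4,5,8,9,10}->{3,4}; X {3,5,6,7}->{6,7}
Constraint 3 (U != X) on D(U)={3,4} D(X)={6,7}: no change
Constraint 4 (Y != X) on D(Y)={3} D(X)={6,7}: no change
So after all 4 constraints: D(Y) = {3}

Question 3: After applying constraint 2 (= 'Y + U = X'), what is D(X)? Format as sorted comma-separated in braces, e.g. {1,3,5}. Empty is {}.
Answer: {6,7}

Derivation:
Constraint 1 (U != Y) on D(U)={3,4,5,8,9,10} D(Y)={3,6,7,8,9}: no change
Constraint 2 (Y + U = X) on D(Y)={3,6,7,8,9} D(U)={3,4,5,8,9,10} D(X)={3,5,6,7}: Y {3,6,7,8,9}->{3}; U {3,4,5,8,9,10}->{3,4}; X {3,5,6,7}->{6,7}
So after constraint 2: D(X) = {6,7}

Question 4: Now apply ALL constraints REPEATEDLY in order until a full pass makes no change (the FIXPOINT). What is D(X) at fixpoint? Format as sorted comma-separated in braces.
pass 0 (initial): D(X)={3,5,6,7}
pass 1: U {3,4,5,8,9,10}->{3,4}; X {3,5,6,7}->{6,7}; Y {3,6,7,8,9}->{3}
pass 2: U {3,4}->{4}; X {6,7}->{7}
pass 3: no change
Fixpoint after 3 passes: D(X) = {7}

Answer: {7}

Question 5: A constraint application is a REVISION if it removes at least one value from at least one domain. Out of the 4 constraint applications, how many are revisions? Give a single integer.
Constraint 1 (U != Y) on D(U)={3,4,5,8,9,10} D(Y)={3,6,7,8,9}: no change => not a revision
Constraint 2 (Y + U = X) on D(Y)={3,6,7,8,9} D(U)={3,4,5,8,9,10} D(X)={3,5,6,7}: Y {3,6,7,8,9}->{3}; U {3,4,5,8,9,10}->{3,4}; X {3,5,6,7}->{6,7} => REVISION
Constraint 3 (U != X) on D(U)={3,4} D(X)={6,7}: no change => not a revision
Constraint 4 (Y != X) on D(Y)={3} D(X)={6,7}: no change => not a revision
Total revisions = 1

Answer: 1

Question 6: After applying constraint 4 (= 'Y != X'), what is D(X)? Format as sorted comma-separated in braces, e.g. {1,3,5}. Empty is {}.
Answer: {6,7}

Derivation:
Constraint 1 (U != Y) on D(U)={3,4,5,8,9,10} D(Y)={3,6,7,8,9}: no change
Constraint 2 (Y + U = X) on D(Y)={3,6,7,8,9} D(U)={3,4,5,8,9,10} D(X)={3,5,6,7}: Y {3,6,7,8,9}->{3}; U {3,4,5,8,9,10}->{3,4}; X {3,5,6,7}->{6,7}
Constraint 3 (U != X) on D(U)={3,4} D(X)={6,7}: no change
Constraint 4 (Y != X) on D(Y)={3} D(X)={6,7}: no change
So after constraint 4: D(X) = {6,7}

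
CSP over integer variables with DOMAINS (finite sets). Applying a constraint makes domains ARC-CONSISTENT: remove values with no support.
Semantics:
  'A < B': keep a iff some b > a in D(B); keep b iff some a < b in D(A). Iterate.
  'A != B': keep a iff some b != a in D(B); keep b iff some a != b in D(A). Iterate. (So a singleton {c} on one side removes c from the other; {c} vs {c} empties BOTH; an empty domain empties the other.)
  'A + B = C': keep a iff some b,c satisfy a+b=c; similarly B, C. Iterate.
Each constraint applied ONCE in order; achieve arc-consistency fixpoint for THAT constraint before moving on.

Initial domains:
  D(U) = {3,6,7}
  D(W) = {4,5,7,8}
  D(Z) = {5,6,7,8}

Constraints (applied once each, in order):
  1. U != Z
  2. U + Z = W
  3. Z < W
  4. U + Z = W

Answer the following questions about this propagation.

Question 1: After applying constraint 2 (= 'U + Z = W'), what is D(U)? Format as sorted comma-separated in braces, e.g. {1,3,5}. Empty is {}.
Constraint 1 (U != Z) on D(U)={3,6,7} D(Z)={5,6,7,8}: no change
Constraint 2 (U + Z = W) on D(U)={3,6,7} D(Z)={5,6,7,8} D(W)={4,5,7,8}: U {3,6,7}->{3}; Z {5,6,7,8}->{5}; W {4,5,7,8}->{8}
So after constraint 2: D(U) = {3}

Answer: {3}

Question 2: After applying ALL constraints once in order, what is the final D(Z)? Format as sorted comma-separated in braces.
Answer: {5}

Derivation:
Constraint 1 (U != Z) on D(U)={3,6,7} D(Z)={5,6,7,8}: no change
Constraint 2 (U + Z = W) on D(U)={3,6,7} D(Z)={5,6,7,8} D(W)={4,5,7,8}: U {3,6,7}->{3}; Z {5,6,7,8}->{5}; W {4,5,7,8}->{8}
Constraint 3 (Z < W) on D(Z)={5} D(W)={8}: no change
Constraint 4 (U + Z = W) on D(U)={3} D(Z)={5} D(W)={8}: no change
So after all 4 constraints: D(Z) = {5}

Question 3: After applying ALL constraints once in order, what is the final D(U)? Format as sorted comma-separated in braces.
Answer: {3}

Derivation:
Constraint 1 (U != Z) on D(U)={3,6,7} D(Z)={5,6,7,8}: no change
Constraint 2 (U + Z = W) on D(U)={3,6,7} D(Z)={5,6,7,8} D(W)={4,5,7,8}: U {3,6,7}->{3}; Z {5,6,7,8}->{5}; W {4,5,7,8}->{8}
Constraint 3 (Z < W) on D(Z)={5} D(W)={8}: no change
Constraint 4 (U + Z = W) on D(U)={3} D(Z)={5} D(W)={8}: no change
So after all 4 constraints: D(U) = {3}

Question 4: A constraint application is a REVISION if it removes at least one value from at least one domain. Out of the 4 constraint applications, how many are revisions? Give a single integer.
Constraint 1 (U != Z) on D(U)={3,6,7} D(Z)={5,6,7,8}: no change => not a revision
Constraint 2 (U + Z = W) on D(U)={3,6,7} D(Z)={5,6,7,8} D(W)={4,5,7,8}: U {3,6,7}->{3}; Z {5,6,7,8}->{5}; W {4,5,7,8}->{8} => REVISION
Constraint 3 (Z < W) on D(Z)={5} D(W)={8}: no change => not a revision
Constraint 4 (U + Z = W) on D(U)={3} D(Z)={5} D(W)={8}: no change => not a revision
Total revisions = 1

Answer: 1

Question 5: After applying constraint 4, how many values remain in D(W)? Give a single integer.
Constraint 1 (U != Z) on D(U)={3,6,7} D(Z)={5,6,7,8}: no change
Constraint 2 (U + Z = W) on D(U)={3,6,7} D(Z)={5,6,7,8} D(W)={4,5,7,8}: U {3,6,7}->{3}; Z {5,6,7,8}->{5}; W {4,5,7,8}->{8}
Constraint 3 (Z < W) on D(Z)={5} D(W)={8}: no change
Constraint 4 (U + Z = W) on D(U)={3} D(Z)={5} D(W)={8}: no change
So after constraint 4: D(W)={8}, size = 1

Answer: 1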